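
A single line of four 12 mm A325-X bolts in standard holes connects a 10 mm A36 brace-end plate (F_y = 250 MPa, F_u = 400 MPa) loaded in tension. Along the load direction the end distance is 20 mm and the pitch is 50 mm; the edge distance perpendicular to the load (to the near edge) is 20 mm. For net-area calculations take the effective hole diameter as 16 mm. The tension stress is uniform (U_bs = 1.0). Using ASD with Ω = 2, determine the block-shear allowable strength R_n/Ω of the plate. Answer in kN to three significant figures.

Shear plane L_v = 20 + 3·50 = 170 mm; A_gv = 170 × 10 = 1700 mm².
A_nv = (170 − 3.5·16) × 10 = 1140 mm².
A_nt = (20 − 0.5·16) × 10 = 120 mm².
0.6 F_u A_nv = 273.6 kN; 0.6 F_y A_gv = 255 kN → shear yielding governs the shear term.
R_n = 255 + 1.0 × 400 × 120 / 1000 = 303 kN.
Allowable strength R_n/Ω = 303 / 2 = 152 kN.

152 kN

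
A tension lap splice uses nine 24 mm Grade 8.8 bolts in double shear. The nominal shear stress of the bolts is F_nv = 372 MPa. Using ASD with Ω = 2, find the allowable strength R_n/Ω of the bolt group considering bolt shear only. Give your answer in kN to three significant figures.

1510 kN

A_b = π × 24² / 4 = 452.4 mm².
R_n = F_nv · A_b · n · n_s = 372 × 452.4 × 9 × 2 / 1000 = 3029 kN.
Allowable strength R_n/Ω = 3029 / 2 = 1510 kN.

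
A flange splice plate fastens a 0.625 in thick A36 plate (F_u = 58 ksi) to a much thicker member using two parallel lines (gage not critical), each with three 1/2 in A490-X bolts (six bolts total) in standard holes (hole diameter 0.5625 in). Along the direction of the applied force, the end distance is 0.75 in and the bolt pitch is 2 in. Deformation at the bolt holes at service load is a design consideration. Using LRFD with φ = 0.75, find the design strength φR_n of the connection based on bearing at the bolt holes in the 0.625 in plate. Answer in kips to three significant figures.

161 kips

Per bolt r_n = 1.2 l_c t F_u ≤ 2.4 d t F_u; upper limit = 2.4 × 0.5 × 0.625 × 58 = 43.5 kips.
Edge bolt: l_c = 0.75 − 0.5625/2 = 0.4688 in → 1.2 × 0.4688 × 0.625 × 58 = 20.39 → r_n = 20.39 kips.
Interior bolts: l_c = 2 − 0.5625 = 1.438 in → 1.2 × 1.438 × 0.625 × 58 = 62.53 → r_n = 43.5 kips.
R_n = 2 × 20.39 + 4 × 43.5 = 214.8 kips.
Design strength φR_n = 0.75 × 214.8 = 161 kips.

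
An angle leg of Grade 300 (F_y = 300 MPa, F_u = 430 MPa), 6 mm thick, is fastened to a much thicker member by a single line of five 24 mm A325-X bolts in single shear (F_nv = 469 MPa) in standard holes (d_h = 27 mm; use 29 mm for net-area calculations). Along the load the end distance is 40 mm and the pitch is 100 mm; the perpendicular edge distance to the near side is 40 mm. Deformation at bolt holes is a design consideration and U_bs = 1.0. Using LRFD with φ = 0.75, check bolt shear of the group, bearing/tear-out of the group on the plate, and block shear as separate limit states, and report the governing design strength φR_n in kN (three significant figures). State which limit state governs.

406 kN (block shear governs)

Bolt shear: A_b = π·24²/4 = 452.4 mm²; R_n = 469 × 452.4 × 5 × 1 / 1000 = 1061 kN → 0.75 × 1061 = 796 kN.
Bearing: edge l_c = 26.5, r_n = 82.04 kN; interior l_c = 73, r_n = 148.6 kN; R_n = 82.04 + 4·148.6 = 676.5 kN → 507 kN.
Block shear: A_gv = 2640, A_nv = 1857, A_nt = 153 mm²; R_n = min(0.6F_uA_nv, 0.6F_yA_gv) + U_bs·F_u·A_nt = 541 kN → 406 kN.
Block shear governs: 406 kN.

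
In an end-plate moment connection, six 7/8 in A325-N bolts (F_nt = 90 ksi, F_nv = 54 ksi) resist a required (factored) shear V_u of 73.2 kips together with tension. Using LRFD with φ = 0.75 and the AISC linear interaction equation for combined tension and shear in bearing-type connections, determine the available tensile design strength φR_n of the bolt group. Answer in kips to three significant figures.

A_b = π·0.875²/4 = 0.6013 in²; f_rv = 73.2 / (6 × 0.6013) = 20.29 ksi.
F'_nt = 1.3 F_nt − (F_nt / φF_nv) f_rv = 1.3·90 − (90/(0.75·54))·20.29 = 71.91 ksi, capped at F_nt → F'_nt = 71.91 ksi.
R_n = F'_nt · A_b · n = 71.91 × 0.6013 × 6 = 259.5 kips.
Design strength φR_n = 0.75 × 259.5 = 195 kips.

195 kips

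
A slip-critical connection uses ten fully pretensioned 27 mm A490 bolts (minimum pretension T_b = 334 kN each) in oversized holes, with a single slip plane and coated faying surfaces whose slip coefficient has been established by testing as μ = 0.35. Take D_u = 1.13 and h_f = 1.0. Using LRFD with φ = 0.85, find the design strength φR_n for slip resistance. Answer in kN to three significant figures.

1120 kN

R_n = μ · D_u · h_f · T_b · n_s · n_b = 0.35 × 1.13 × 1.0 × 334 × 1 × 10 = 1321 kN.
Design strength φR_n = 0.85 × 1321 = 1120 kN.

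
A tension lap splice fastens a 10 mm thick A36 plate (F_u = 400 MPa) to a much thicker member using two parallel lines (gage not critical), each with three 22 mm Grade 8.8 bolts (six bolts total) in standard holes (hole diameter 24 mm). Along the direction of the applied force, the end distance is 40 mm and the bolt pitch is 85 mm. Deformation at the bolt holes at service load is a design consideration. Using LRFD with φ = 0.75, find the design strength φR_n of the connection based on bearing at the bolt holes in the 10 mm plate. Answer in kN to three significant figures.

Per bolt r_n = 1.2 l_c t F_u ≤ 2.4 d t F_u; upper limit = 2.4 × 22 × 10 × 400 / 1000 = 211.2 kN.
Edge bolt: l_c = 40 − 24/2 = 28 mm → 1.2 × 28 × 10 × 400 / 1000 = 134.4 → r_n = 134.4 kN.
Interior bolts: l_c = 85 − 24 = 61 mm → 1.2 × 61 × 10 × 400 / 1000 = 292.8 → r_n = 211.2 kN.
R_n = 2 × 134.4 + 4 × 211.2 = 1114 kN.
Design strength φR_n = 0.75 × 1114 = 835 kN.

835 kN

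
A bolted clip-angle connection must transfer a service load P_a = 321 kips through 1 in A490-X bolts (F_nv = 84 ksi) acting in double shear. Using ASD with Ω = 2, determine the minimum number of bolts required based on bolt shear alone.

A_b = π·1²/4 = 0.7854 in².
Per-bolt allowable strength R_n/Ω = 84 × 0.7854 × 2 / 2 = 65.97 kips.
n ≥ 321 / 65.97 = 4.866 → use 5 bolts.

5 bolts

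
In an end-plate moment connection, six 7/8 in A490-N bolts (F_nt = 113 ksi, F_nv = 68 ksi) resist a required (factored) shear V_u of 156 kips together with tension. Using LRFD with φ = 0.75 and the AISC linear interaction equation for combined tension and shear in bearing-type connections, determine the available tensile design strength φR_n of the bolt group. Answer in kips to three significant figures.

A_b = π·0.875²/4 = 0.6013 in²; f_rv = 156 / (6 × 0.6013) = 43.24 ksi.
F'_nt = 1.3 F_nt − (F_nt / φF_nv) f_rv = 1.3·113 − (113/(0.75·68))·43.24 = 51.1 ksi, capped at F_nt → F'_nt = 51.1 ksi.
R_n = F'_nt · A_b · n = 51.1 × 0.6013 × 6 = 184.4 kips.
Design strength φR_n = 0.75 × 184.4 = 138 kips.

138 kips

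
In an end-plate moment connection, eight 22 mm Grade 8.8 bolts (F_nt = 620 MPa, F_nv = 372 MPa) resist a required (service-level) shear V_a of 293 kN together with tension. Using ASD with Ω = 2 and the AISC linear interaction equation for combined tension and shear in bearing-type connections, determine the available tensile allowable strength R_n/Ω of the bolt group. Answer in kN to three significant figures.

737 kN

A_b = π·22²/4 = 380.1 mm²; f_rv = 293 × 1000 / (8 × 380.1) = 96.35 MPa.
F'_nt = 1.3 F_nt − (Ω F_nt / F_nv) f_rv = 1.3·620 − (2·620/372)·96.35 = 484.8 MPa, capped at F_nt → F'_nt = 484.8 MPa.
R_n = F'_nt · A_b · n = 484.8 × 380.1 × 8 / 1000 = 1474 kN.
Allowable strength R_n/Ω = 1474 / 2 = 737 kN.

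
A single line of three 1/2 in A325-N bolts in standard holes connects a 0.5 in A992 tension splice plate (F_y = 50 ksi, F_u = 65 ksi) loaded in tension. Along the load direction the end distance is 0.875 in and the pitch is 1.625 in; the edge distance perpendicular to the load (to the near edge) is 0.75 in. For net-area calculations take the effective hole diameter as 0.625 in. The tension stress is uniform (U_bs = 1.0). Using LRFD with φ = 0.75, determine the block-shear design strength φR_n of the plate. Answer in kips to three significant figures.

Shear plane L_v = 0.875 + 2·1.625 = 4.125 in; A_gv = 4.125 × 0.5 = 2.062 in².
A_nv = (4.125 − 2.5·0.625) × 0.5 = 1.281 in².
A_nt = (0.75 − 0.5·0.625) × 0.5 = 0.2188 in².
0.6 F_u A_nv = 49.97 kips; 0.6 F_y A_gv = 61.88 kips → shear rupture governs the shear term.
R_n = 49.97 + 1.0 × 65 × 0.2188 = 64.19 kips.
Design strength φR_n = 0.75 × 64.19 = 48.1 kips.

48.1 kips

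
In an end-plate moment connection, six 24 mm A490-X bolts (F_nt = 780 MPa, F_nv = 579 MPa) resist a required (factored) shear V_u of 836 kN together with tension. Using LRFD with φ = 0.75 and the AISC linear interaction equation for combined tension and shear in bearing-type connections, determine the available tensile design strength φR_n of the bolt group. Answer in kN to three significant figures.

A_b = π·24²/4 = 452.4 mm²; f_rv = 836 × 1000 / (6 × 452.4) = 308 MPa.
F'_nt = 1.3 F_nt − (F_nt / φF_nv) f_rv = 1.3·780 − (780/(0.75·579))·308 = 460.8 MPa, capped at F_nt → F'_nt = 460.8 MPa.
R_n = F'_nt · A_b · n = 460.8 × 452.4 × 6 / 1000 = 1251 kN.
Design strength φR_n = 0.75 × 1251 = 938 kN.

938 kN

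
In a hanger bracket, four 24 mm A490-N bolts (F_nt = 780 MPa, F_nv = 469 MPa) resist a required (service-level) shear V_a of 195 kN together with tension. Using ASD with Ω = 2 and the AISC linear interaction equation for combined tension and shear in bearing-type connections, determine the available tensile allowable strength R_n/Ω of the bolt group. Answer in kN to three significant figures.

593 kN

A_b = π·24²/4 = 452.4 mm²; f_rv = 195 × 1000 / (4 × 452.4) = 107.8 MPa.
F'_nt = 1.3 F_nt − (Ω F_nt / F_nv) f_rv = 1.3·780 − (2·780/469)·107.8 = 655.6 MPa, capped at F_nt → F'_nt = 655.6 MPa.
R_n = F'_nt · A_b · n = 655.6 × 452.4 × 4 / 1000 = 1186 kN.
Allowable strength R_n/Ω = 1186 / 2 = 593 kN.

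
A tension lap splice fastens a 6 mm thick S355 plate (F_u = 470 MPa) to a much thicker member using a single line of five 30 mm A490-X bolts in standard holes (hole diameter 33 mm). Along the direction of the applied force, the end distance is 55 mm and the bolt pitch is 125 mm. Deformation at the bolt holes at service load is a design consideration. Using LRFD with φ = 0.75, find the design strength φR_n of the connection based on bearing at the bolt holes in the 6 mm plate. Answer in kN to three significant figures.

707 kN

Per bolt r_n = 1.2 l_c t F_u ≤ 2.4 d t F_u; upper limit = 2.4 × 30 × 6 × 470 / 1000 = 203 kN.
Edge bolt: l_c = 55 − 33/2 = 38.5 mm → 1.2 × 38.5 × 6 × 470 / 1000 = 130.3 → r_n = 130.3 kN.
Interior bolts: l_c = 125 − 33 = 92 mm → 1.2 × 92 × 6 × 470 / 1000 = 311.3 → r_n = 203 kN.
R_n = 1 × 130.3 + 4 × 203 = 942.4 kN.
Design strength φR_n = 0.75 × 942.4 = 707 kN.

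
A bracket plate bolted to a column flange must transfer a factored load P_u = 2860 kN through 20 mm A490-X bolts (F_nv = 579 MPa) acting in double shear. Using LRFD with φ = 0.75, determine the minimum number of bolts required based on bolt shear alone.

A_b = π·20²/4 = 314.2 mm².
Per-bolt design strength φR_n = 0.75 × 579 × 314.2 × 2 / 1000 = 272.8 kN.
n ≥ 2860 / 272.8 = 10.48 → use 11 bolts.

11 bolts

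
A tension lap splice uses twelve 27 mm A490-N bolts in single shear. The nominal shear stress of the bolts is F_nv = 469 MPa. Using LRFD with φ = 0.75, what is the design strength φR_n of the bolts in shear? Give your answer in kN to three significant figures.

A_b = π × 27² / 4 = 572.6 mm².
R_n = F_nv · A_b · n · n_s = 469 × 572.6 × 12 × 1 / 1000 = 3222 kN.
Design strength φR_n = 0.75 × 3222 = 2420 kN.

2420 kN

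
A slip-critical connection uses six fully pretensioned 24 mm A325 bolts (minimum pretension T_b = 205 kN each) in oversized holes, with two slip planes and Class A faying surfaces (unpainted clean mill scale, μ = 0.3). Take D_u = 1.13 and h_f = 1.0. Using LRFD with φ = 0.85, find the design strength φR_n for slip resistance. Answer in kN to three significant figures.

R_n = μ · D_u · h_f · T_b · n_s · n_b = 0.3 × 1.13 × 1.0 × 205 × 2 × 6 = 833.9 kN.
Design strength φR_n = 0.85 × 833.9 = 709 kN.

709 kN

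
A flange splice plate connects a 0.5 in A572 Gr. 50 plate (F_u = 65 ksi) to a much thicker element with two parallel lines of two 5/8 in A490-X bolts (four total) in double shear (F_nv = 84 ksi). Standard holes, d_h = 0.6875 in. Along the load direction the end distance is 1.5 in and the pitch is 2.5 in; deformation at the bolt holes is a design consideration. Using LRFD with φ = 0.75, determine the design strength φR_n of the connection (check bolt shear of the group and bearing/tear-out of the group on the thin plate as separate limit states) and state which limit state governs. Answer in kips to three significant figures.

141 kips (bearing governs)

Bolt shear: A_b = π·0.625²/4 = 0.3068 in²; R_n = 84 × 0.3068 × 4 × 2 = 206.2 kips → 0.75 × 206.2 = 155 kips.
Bearing (1.2 l_c t F_u ≤ 2.4 d t F_u): upper limit = 2.4·0.625·0.5·65 = 48.75 kips.
  Edge l_c = 1.5 − 0.6875/2 = 1.156 → r_n = 45.09 kips; interior l_c = 2.5 − 0.6875 = 1.812 → r_n = 48.75 kips.
  R_n,bearing = 2·45.09 + 2·48.75 = 187.7 kips → 0.75 × 187.7 = 141 kips.
Bearing governs: 141 kips.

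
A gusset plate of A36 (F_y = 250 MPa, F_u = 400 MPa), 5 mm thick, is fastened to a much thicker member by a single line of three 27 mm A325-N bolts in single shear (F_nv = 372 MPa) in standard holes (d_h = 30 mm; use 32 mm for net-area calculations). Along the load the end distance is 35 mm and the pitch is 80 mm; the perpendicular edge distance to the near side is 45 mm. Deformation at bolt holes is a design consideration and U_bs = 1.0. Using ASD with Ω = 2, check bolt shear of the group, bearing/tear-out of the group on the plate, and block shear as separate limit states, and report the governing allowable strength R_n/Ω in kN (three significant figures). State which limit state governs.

Bolt shear: A_b = π·27²/4 = 572.6 mm²; R_n = 372 × 572.6 × 3 × 1 / 1000 = 639 kN → 639 / 2 = 319 kN.
Bearing: edge l_c = 20, r_n = 48 kN; interior l_c = 50, r_n = 120 kN; R_n = 48 + 2·120 = 288 kN → 144 kN.
Block shear: A_gv = 975, A_nv = 575, A_nt = 145 mm²; R_n = min(0.6F_uA_nv, 0.6F_yA_gv) + U_bs·F_u·A_nt = 196 kN → 98 kN.
Block shear governs: 98 kN.

98 kN (block shear governs)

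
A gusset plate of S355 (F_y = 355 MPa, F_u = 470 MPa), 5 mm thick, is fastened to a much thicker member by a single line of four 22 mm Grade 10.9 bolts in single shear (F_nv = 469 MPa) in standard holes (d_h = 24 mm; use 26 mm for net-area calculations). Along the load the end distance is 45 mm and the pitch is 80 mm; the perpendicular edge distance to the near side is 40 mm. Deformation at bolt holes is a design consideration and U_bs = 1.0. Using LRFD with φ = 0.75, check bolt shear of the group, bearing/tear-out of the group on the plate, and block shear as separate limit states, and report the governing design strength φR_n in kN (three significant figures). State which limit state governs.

Bolt shear: A_b = π·22²/4 = 380.1 mm²; R_n = 469 × 380.1 × 4 × 1 / 1000 = 713.1 kN → 0.75 × 713.1 = 535 kN.
Bearing: edge l_c = 33, r_n = 93.06 kN; interior l_c = 56, r_n = 124.1 kN; R_n = 93.06 + 3·124.1 = 465.3 kN → 349 kN.
Block shear: A_gv = 1425, A_nv = 970, A_nt = 135 mm²; R_n = min(0.6F_uA_nv, 0.6F_yA_gv) + U_bs·F_u·A_nt = 337 kN → 253 kN.
Block shear governs: 253 kN.

253 kN (block shear governs)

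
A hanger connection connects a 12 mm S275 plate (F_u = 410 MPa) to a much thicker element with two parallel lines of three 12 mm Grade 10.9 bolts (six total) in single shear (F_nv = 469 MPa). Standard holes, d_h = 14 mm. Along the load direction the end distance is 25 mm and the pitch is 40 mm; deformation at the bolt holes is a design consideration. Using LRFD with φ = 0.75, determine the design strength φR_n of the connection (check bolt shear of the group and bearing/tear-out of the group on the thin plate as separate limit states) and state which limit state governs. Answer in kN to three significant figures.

Bolt shear: A_b = π·12²/4 = 113.1 mm²; R_n = 469 × 113.1 × 6 × 1 / 1000 = 318.3 kN → 0.75 × 318.3 = 239 kN.
Bearing (1.2 l_c t F_u ≤ 2.4 d t F_u): upper limit = 2.4·12·12·410 / 1000 = 141.7 kN.
  Edge l_c = 25 − 14/2 = 18 → r_n = 106.3 kN; interior l_c = 40 − 14 = 26 → r_n = 141.7 kN.
  R_n,bearing = 2·106.3 + 4·141.7 = 779.3 kN → 0.75 × 779.3 = 584 kN.
Bolt shear governs: 239 kN.

239 kN (bolt shear governs)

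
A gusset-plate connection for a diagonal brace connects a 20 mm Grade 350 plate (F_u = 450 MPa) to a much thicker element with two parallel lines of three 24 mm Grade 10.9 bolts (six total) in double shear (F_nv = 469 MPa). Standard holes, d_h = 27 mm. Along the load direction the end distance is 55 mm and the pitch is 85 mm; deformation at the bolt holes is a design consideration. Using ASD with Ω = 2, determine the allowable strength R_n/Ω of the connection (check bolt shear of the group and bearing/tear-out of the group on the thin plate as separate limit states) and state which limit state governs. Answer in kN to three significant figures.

1270 kN (bolt shear governs)

Bolt shear: A_b = π·24²/4 = 452.4 mm²; R_n = 469 × 452.4 × 6 × 2 / 1000 = 2546 kN → 2546 / 2 = 1270 kN.
Bearing (1.2 l_c t F_u ≤ 2.4 d t F_u): upper limit = 2.4·24·20·450 / 1000 = 518.4 kN.
  Edge l_c = 55 − 27/2 = 41.5 → r_n = 448.2 kN; interior l_c = 85 − 27 = 58 → r_n = 518.4 kN.
  R_n,bearing = 2·448.2 + 4·518.4 = 2970 kN → 2970 / 2 = 1480 kN.
Bolt shear governs: 1270 kN.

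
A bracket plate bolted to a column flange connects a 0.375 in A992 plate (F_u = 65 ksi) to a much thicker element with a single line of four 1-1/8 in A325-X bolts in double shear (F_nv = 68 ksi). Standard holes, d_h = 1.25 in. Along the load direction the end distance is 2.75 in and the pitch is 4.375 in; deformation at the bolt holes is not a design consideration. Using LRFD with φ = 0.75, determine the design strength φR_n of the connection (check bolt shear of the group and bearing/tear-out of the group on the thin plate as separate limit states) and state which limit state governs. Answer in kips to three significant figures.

243 kips (bearing governs)

Bolt shear: A_b = π·1.125²/4 = 0.994 in²; R_n = 68 × 0.994 × 4 × 2 = 540.7 kips → 0.75 × 540.7 = 406 kips.
Bearing (1.5 l_c t F_u ≤ 3.0 d t F_u): upper limit = 3.0·1.125·0.375·65 = 82.27 kips.
  Edge l_c = 2.75 − 1.25/2 = 2.125 → r_n = 77.7 kips; interior l_c = 4.375 − 1.25 = 3.125 → r_n = 82.27 kips.
  R_n,bearing = 1·77.7 + 3·82.27 = 324.5 kips → 0.75 × 324.5 = 243 kips.
Bearing governs: 243 kips.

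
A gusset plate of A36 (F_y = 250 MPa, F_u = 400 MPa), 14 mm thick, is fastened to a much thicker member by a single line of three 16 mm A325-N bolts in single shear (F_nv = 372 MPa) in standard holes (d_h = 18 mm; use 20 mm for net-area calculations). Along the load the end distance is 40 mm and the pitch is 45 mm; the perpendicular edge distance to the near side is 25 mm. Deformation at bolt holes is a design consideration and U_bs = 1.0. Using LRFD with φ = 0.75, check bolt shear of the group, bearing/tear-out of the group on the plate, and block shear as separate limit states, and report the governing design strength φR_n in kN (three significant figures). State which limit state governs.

168 kN (bolt shear governs)

Bolt shear: A_b = π·16²/4 = 201.1 mm²; R_n = 372 × 201.1 × 3 × 1 / 1000 = 224.4 kN → 0.75 × 224.4 = 168 kN.
Bearing: edge l_c = 31, r_n = 208.3 kN; interior l_c = 27, r_n = 181.4 kN; R_n = 208.3 + 2·181.4 = 571.2 kN → 428 kN.
Block shear: A_gv = 1820, A_nv = 1120, A_nt = 210 mm²; R_n = min(0.6F_uA_nv, 0.6F_yA_gv) + U_bs·F_u·A_nt = 352.8 kN → 265 kN.
Bolt shear governs: 168 kN.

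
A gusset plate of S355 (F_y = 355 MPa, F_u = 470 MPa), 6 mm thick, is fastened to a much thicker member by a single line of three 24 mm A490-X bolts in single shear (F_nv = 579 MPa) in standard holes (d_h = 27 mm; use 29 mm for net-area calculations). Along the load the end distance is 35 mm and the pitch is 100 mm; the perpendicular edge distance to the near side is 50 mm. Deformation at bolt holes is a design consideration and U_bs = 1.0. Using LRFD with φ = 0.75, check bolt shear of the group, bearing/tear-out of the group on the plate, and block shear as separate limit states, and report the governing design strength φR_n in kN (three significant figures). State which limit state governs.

281 kN (block shear governs)

Bolt shear: A_b = π·24²/4 = 452.4 mm²; R_n = 579 × 452.4 × 3 × 1 / 1000 = 785.8 kN → 0.75 × 785.8 = 589 kN.
Bearing: edge l_c = 21.5, r_n = 72.76 kN; interior l_c = 73, r_n = 162.4 kN; R_n = 72.76 + 2·162.4 = 397.6 kN → 298 kN.
Block shear: A_gv = 1410, A_nv = 975, A_nt = 213 mm²; R_n = min(0.6F_uA_nv, 0.6F_yA_gv) + U_bs·F_u·A_nt = 375.1 kN → 281 kN.
Block shear governs: 281 kN.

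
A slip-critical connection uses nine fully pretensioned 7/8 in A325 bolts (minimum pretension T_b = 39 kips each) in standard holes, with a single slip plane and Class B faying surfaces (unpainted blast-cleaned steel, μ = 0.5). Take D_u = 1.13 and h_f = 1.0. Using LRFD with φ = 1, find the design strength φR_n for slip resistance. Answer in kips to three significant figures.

R_n = μ · D_u · h_f · T_b · n_s · n_b = 0.5 × 1.13 × 1.0 × 39 × 1 × 9 = 198.3 kips.
Design strength φR_n = 1 × 198.3 = 198 kips.

198 kips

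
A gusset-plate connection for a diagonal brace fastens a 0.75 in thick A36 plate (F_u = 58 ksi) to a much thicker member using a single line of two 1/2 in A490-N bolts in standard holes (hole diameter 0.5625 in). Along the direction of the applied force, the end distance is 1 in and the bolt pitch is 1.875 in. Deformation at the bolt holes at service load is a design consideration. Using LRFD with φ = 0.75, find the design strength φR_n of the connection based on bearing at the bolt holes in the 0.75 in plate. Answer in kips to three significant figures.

Per bolt r_n = 1.2 l_c t F_u ≤ 2.4 d t F_u; upper limit = 2.4 × 0.5 × 0.75 × 58 = 52.2 kips.
Edge bolt: l_c = 1 − 0.5625/2 = 0.7188 in → 1.2 × 0.7188 × 0.75 × 58 = 37.52 → r_n = 37.52 kips.
Interior bolts: l_c = 1.875 − 0.5625 = 1.312 in → 1.2 × 1.312 × 0.75 × 58 = 68.51 → r_n = 52.2 kips.
R_n = 1 × 37.52 + 1 × 52.2 = 89.72 kips.
Design strength φR_n = 0.75 × 89.72 = 67.3 kips.

67.3 kips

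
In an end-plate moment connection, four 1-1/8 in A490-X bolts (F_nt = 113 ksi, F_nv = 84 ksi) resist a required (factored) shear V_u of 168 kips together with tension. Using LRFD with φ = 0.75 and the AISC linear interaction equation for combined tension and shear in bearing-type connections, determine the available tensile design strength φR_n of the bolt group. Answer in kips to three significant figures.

212 kips

A_b = π·1.125²/4 = 0.994 in²; f_rv = 168 / (4 × 0.994) = 42.25 ksi.
F'_nt = 1.3 F_nt − (F_nt / φF_nv) f_rv = 1.3·113 − (113/(0.75·84))·42.25 = 71.11 ksi, capped at F_nt → F'_nt = 71.11 ksi.
R_n = F'_nt · A_b · n = 71.11 × 0.994 × 4 = 282.8 kips.
Design strength φR_n = 0.75 × 282.8 = 212 kips.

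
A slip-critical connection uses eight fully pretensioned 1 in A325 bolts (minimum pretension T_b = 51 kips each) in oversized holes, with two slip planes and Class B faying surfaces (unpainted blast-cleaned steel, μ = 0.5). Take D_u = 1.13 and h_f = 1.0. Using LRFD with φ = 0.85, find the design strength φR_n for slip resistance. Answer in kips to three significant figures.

R_n = μ · D_u · h_f · T_b · n_s · n_b = 0.5 × 1.13 × 1.0 × 51 × 2 × 8 = 461 kips.
Design strength φR_n = 0.85 × 461 = 392 kips.

392 kips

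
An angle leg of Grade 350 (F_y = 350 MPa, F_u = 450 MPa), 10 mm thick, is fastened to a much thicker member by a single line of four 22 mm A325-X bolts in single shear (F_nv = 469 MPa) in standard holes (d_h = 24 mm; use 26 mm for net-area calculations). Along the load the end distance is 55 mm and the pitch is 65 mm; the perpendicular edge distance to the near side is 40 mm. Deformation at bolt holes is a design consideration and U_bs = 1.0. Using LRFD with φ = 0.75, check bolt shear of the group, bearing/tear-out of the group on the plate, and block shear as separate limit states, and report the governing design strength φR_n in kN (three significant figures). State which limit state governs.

Bolt shear: A_b = π·22²/4 = 380.1 mm²; R_n = 469 × 380.1 × 4 × 1 / 1000 = 713.1 kN → 0.75 × 713.1 = 535 kN.
Bearing: edge l_c = 43, r_n = 232.2 kN; interior l_c = 41, r_n = 221.4 kN; R_n = 232.2 + 3·221.4 = 896.4 kN → 672 kN.
Block shear: A_gv = 2500, A_nv = 1590, A_nt = 270 mm²; R_n = min(0.6F_uA_nv, 0.6F_yA_gv) + U_bs·F_u·A_nt = 550.8 kN → 413 kN.
Block shear governs: 413 kN.

413 kN (block shear governs)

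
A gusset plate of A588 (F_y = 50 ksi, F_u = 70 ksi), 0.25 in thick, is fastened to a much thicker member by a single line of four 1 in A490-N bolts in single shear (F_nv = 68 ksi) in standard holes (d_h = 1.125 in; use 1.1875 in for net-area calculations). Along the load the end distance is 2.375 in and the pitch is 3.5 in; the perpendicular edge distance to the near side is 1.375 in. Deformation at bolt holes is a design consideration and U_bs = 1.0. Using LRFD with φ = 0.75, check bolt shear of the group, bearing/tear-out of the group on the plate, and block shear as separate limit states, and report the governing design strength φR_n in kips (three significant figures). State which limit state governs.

78.9 kips (block shear governs)

Bolt shear: A_b = π·1²/4 = 0.7854 in²; R_n = 68 × 0.7854 × 4 × 1 = 213.6 kips → 0.75 × 213.6 = 160 kips.
Bearing: edge l_c = 1.812, r_n = 38.06 kips; interior l_c = 2.375, r_n = 42 kips; R_n = 38.06 + 3·42 = 164.1 kips → 123 kips.
Block shear: A_gv = 3.219, A_nv = 2.18, A_nt = 0.1953 in²; R_n = min(0.6F_uA_nv, 0.6F_yA_gv) + U_bs·F_u·A_nt = 105.2 kips → 78.9 kips.
Block shear governs: 78.9 kips.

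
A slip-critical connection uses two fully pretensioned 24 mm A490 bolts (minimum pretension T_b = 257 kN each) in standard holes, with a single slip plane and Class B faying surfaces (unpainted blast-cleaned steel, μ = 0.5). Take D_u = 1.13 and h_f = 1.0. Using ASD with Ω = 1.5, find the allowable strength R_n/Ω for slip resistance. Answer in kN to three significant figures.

194 kN

R_n = μ · D_u · h_f · T_b · n_s · n_b = 0.5 × 1.13 × 1.0 × 257 × 1 × 2 = 290.4 kN.
Allowable strength R_n/Ω = 290.4 / 1.5 = 194 kN.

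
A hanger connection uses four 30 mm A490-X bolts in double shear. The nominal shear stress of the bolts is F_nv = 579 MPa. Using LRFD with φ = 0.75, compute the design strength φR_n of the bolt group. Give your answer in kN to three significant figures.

A_b = π × 30² / 4 = 706.9 mm².
R_n = F_nv · A_b · n · n_s = 579 × 706.9 × 4 × 2 / 1000 = 3274 kN.
Design strength φR_n = 0.75 × 3274 = 2460 kN.

2460 kN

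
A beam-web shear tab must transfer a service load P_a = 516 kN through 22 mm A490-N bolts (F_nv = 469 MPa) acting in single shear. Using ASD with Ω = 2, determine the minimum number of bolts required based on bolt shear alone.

A_b = π·22²/4 = 380.1 mm².
Per-bolt allowable strength R_n/Ω = 469 × 380.1 × 1 / 1000 / 2 = 89.14 kN.
n ≥ 516 / 89.14 = 5.789 → use 6 bolts.

6 bolts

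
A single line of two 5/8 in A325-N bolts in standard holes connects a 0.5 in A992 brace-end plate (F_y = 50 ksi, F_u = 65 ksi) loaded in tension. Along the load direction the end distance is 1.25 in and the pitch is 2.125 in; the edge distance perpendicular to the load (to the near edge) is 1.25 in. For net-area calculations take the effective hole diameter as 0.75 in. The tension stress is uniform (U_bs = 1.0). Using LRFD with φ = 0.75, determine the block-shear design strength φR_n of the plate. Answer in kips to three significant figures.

Shear plane L_v = 1.25 + 1·2.125 = 3.375 in; A_gv = 3.375 × 0.5 = 1.688 in².
A_nv = (3.375 − 1.5·0.75) × 0.5 = 1.125 in².
A_nt = (1.25 − 0.5·0.75) × 0.5 = 0.4375 in².
0.6 F_u A_nv = 43.88 kips; 0.6 F_y A_gv = 50.62 kips → shear rupture governs the shear term.
R_n = 43.88 + 1.0 × 65 × 0.4375 = 72.31 kips.
Design strength φR_n = 0.75 × 72.31 = 54.2 kips.

54.2 kips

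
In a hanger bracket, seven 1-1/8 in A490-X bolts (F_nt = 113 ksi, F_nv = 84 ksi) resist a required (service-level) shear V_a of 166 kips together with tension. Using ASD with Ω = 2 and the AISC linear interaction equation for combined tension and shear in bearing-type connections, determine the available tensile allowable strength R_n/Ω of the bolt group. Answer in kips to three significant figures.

288 kips

A_b = π·1.125²/4 = 0.994 in²; f_rv = 166 / (7 × 0.994) = 23.86 ksi.
F'_nt = 1.3 F_nt − (Ω F_nt / F_nv) f_rv = 1.3·113 − (2·113/84)·23.86 = 82.71 ksi, capped at F_nt → F'_nt = 82.71 ksi.
R_n = F'_nt · A_b · n = 82.71 × 0.994 × 7 = 575.5 kips.
Allowable strength R_n/Ω = 575.5 / 2 = 288 kips.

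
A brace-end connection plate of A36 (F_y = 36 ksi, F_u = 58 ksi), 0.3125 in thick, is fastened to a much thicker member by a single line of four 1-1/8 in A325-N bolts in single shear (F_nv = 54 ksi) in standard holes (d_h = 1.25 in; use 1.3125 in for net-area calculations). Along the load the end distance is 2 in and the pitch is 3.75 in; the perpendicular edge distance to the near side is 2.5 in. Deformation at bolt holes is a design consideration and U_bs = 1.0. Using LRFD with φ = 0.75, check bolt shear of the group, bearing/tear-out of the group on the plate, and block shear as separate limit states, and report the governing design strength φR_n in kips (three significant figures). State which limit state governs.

92.1 kips (block shear governs)

Bolt shear: A_b = π·1.125²/4 = 0.994 in²; R_n = 54 × 0.994 × 4 × 1 = 214.7 kips → 0.75 × 214.7 = 161 kips.
Bearing: edge l_c = 1.375, r_n = 29.91 kips; interior l_c = 2.5, r_n = 48.94 kips; R_n = 29.91 + 3·48.94 = 176.7 kips → 133 kips.
Block shear: A_gv = 4.141, A_nv = 2.705, A_nt = 0.5762 in²; R_n = min(0.6F_uA_nv, 0.6F_yA_gv) + U_bs·F_u·A_nt = 122.9 kips → 92.1 kips.
Block shear governs: 92.1 kips.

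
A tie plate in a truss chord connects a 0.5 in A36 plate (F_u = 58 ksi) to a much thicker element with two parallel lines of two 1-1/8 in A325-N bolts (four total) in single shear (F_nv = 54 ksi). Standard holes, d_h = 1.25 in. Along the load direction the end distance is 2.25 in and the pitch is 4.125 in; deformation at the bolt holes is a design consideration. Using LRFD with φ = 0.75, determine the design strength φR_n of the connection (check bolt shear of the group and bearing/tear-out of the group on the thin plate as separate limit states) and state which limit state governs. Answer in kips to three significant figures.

161 kips (bolt shear governs)

Bolt shear: A_b = π·1.125²/4 = 0.994 in²; R_n = 54 × 0.994 × 4 × 1 = 214.7 kips → 0.75 × 214.7 = 161 kips.
Bearing (1.2 l_c t F_u ≤ 2.4 d t F_u): upper limit = 2.4·1.125·0.5·58 = 78.3 kips.
  Edge l_c = 2.25 − 1.25/2 = 1.625 → r_n = 56.55 kips; interior l_c = 4.125 − 1.25 = 2.875 → r_n = 78.3 kips.
  R_n,bearing = 2·56.55 + 2·78.3 = 269.7 kips → 0.75 × 269.7 = 202 kips.
Bolt shear governs: 161 kips.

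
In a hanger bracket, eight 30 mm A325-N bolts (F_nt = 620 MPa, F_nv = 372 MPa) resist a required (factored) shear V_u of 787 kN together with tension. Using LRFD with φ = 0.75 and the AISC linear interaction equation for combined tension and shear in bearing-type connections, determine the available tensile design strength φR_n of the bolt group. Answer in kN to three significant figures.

2110 kN

A_b = π·30²/4 = 706.9 mm²; f_rv = 787 × 1000 / (8 × 706.9) = 139.2 MPa.
F'_nt = 1.3 F_nt − (F_nt / φF_nv) f_rv = 1.3·620 − (620/(0.75·372))·139.2 = 496.7 MPa, capped at F_nt → F'_nt = 496.7 MPa.
R_n = F'_nt · A_b · n = 496.7 × 706.9 × 8 / 1000 = 2809 kN.
Design strength φR_n = 0.75 × 2809 = 2110 kN.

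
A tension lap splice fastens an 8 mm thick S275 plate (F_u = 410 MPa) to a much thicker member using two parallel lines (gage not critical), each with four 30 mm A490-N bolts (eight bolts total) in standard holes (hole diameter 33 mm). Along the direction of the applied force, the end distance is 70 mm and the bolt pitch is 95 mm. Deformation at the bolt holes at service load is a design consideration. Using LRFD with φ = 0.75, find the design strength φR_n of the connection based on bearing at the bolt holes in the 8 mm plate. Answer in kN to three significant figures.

Per bolt r_n = 1.2 l_c t F_u ≤ 2.4 d t F_u; upper limit = 2.4 × 30 × 8 × 410 / 1000 = 236.2 kN.
Edge bolt: l_c = 70 − 33/2 = 53.5 mm → 1.2 × 53.5 × 8 × 410 / 1000 = 210.6 → r_n = 210.6 kN.
Interior bolts: l_c = 95 − 33 = 62 mm → 1.2 × 62 × 8 × 410 / 1000 = 244 → r_n = 236.2 kN.
R_n = 2 × 210.6 + 6 × 236.2 = 1838 kN.
Design strength φR_n = 0.75 × 1838 = 1380 kN.

1380 kN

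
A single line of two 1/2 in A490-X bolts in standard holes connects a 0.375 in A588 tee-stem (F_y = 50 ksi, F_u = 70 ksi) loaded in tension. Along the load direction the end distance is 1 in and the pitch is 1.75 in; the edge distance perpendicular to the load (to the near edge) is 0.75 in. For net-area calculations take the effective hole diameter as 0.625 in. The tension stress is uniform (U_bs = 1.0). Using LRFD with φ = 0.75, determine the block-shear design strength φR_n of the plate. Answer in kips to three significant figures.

Shear plane L_v = 1 + 1·1.75 = 2.75 in; A_gv = 2.75 × 0.375 = 1.031 in².
A_nv = (2.75 − 1.5·0.625) × 0.375 = 0.6797 in².
A_nt = (0.75 − 0.5·0.625) × 0.375 = 0.1641 in².
0.6 F_u A_nv = 28.55 kips; 0.6 F_y A_gv = 30.94 kips → shear rupture governs the shear term.
R_n = 28.55 + 1.0 × 70 × 0.1641 = 40.03 kips.
Design strength φR_n = 0.75 × 40.03 = 30 kips.

30 kips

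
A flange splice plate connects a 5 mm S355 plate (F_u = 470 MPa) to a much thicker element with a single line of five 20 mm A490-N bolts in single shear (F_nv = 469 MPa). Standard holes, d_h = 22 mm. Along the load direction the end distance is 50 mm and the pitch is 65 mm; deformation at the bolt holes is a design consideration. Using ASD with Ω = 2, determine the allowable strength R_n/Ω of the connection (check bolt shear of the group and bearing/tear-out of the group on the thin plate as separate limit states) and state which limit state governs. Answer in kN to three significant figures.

Bolt shear: A_b = π·20²/4 = 314.2 mm²; R_n = 469 × 314.2 × 5 × 1 / 1000 = 736.7 kN → 736.7 / 2 = 368 kN.
Bearing (1.2 l_c t F_u ≤ 2.4 d t F_u): upper limit = 2.4·20·5·470 / 1000 = 112.8 kN.
  Edge l_c = 50 − 22/2 = 39 → r_n = 110 kN; interior l_c = 65 − 22 = 43 → r_n = 112.8 kN.
  R_n,bearing = 1·110 + 4·112.8 = 561.2 kN → 561.2 / 2 = 281 kN.
Bearing governs: 281 kN.

281 kN (bearing governs)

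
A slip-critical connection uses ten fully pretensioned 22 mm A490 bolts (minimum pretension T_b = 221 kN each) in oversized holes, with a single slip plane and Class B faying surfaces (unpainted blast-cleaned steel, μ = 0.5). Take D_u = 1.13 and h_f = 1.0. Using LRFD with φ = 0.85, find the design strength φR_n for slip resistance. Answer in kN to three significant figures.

1060 kN

R_n = μ · D_u · h_f · T_b · n_s · n_b = 0.5 × 1.13 × 1.0 × 221 × 1 × 10 = 1249 kN.
Design strength φR_n = 0.85 × 1249 = 1060 kN.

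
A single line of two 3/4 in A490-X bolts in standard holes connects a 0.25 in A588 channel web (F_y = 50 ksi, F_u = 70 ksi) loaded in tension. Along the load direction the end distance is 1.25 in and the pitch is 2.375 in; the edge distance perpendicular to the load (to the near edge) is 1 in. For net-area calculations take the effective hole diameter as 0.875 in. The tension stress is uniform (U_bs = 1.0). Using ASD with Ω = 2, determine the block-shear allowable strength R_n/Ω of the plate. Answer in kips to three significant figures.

Shear plane L_v = 1.25 + 1·2.375 = 3.625 in; A_gv = 3.625 × 0.25 = 0.9062 in².
A_nv = (3.625 − 1.5·0.875) × 0.25 = 0.5781 in².
A_nt = (1 − 0.5·0.875) × 0.25 = 0.1406 in².
0.6 F_u A_nv = 24.28 kips; 0.6 F_y A_gv = 27.19 kips → shear rupture governs the shear term.
R_n = 24.28 + 1.0 × 70 × 0.1406 = 34.12 kips.
Allowable strength R_n/Ω = 34.12 / 2 = 17.1 kips.

17.1 kips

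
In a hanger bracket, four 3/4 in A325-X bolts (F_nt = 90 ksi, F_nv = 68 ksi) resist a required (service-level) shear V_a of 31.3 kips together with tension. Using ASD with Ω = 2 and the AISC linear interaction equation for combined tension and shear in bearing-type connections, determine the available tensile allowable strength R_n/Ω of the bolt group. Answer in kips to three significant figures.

A_b = π·0.75²/4 = 0.4418 in²; f_rv = 31.3 / (4 × 0.4418) = 17.71 ksi.
F'_nt = 1.3 F_nt − (Ω F_nt / F_nv) f_rv = 1.3·90 − (2·90/68)·17.71 = 70.11 ksi, capped at F_nt → F'_nt = 70.11 ksi.
R_n = F'_nt · A_b · n = 70.11 × 0.4418 × 4 = 123.9 kips.
Allowable strength R_n/Ω = 123.9 / 2 = 62 kips.

62 kips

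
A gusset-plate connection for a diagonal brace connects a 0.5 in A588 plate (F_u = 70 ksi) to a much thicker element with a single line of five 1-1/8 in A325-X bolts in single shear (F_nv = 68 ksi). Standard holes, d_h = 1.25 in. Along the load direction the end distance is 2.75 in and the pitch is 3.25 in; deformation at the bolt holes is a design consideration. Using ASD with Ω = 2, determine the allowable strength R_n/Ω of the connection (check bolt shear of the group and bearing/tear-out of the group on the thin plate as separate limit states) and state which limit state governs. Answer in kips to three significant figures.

Bolt shear: A_b = π·1.125²/4 = 0.994 in²; R_n = 68 × 0.994 × 5 × 1 = 338 kips → 338 / 2 = 169 kips.
Bearing (1.2 l_c t F_u ≤ 2.4 d t F_u): upper limit = 2.4·1.125·0.5·70 = 94.5 kips.
  Edge l_c = 2.75 − 1.25/2 = 2.125 → r_n = 89.25 kips; interior l_c = 3.25 − 1.25 = 2 → r_n = 84 kips.
  R_n,bearing = 1·89.25 + 4·84 = 425.2 kips → 425.2 / 2 = 213 kips.
Bolt shear governs: 169 kips.

169 kips (bolt shear governs)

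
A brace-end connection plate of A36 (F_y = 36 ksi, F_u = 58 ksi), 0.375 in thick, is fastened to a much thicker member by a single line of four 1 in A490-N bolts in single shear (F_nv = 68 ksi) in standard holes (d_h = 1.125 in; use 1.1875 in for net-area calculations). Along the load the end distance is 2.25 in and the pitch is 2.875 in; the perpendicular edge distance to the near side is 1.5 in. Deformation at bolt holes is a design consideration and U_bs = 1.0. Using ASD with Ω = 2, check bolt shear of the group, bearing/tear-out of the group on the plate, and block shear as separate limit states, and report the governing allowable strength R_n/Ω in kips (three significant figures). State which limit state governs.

Bolt shear: A_b = π·1²/4 = 0.7854 in²; R_n = 68 × 0.7854 × 4 × 1 = 213.6 kips → 213.6 / 2 = 107 kips.
Bearing: edge l_c = 1.688, r_n = 44.04 kips; interior l_c = 1.75, r_n = 45.68 kips; R_n = 44.04 + 3·45.68 = 181.1 kips → 90.5 kips.
Block shear: A_gv = 4.078, A_nv = 2.52, A_nt = 0.3398 in²; R_n = min(0.6F_uA_nv, 0.6F_yA_gv) + U_bs·F_u·A_nt = 107.4 kips → 53.7 kips.
Block shear governs: 53.7 kips.

53.7 kips (block shear governs)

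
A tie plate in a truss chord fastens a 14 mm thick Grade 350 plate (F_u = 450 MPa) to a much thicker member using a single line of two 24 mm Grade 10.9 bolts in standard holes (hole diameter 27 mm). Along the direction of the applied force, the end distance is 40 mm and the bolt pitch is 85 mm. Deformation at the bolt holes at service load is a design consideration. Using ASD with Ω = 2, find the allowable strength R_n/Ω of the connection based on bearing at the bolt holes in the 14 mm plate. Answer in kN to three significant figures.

Per bolt r_n = 1.2 l_c t F_u ≤ 2.4 d t F_u; upper limit = 2.4 × 24 × 14 × 450 / 1000 = 362.9 kN.
Edge bolt: l_c = 40 − 27/2 = 26.5 mm → 1.2 × 26.5 × 14 × 450 / 1000 = 200.3 → r_n = 200.3 kN.
Interior bolts: l_c = 85 − 27 = 58 mm → 1.2 × 58 × 14 × 450 / 1000 = 438.5 → r_n = 362.9 kN.
R_n = 1 × 200.3 + 1 × 362.9 = 563.2 kN.
Allowable strength R_n/Ω = 563.2 / 2 = 282 kN.

282 kN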